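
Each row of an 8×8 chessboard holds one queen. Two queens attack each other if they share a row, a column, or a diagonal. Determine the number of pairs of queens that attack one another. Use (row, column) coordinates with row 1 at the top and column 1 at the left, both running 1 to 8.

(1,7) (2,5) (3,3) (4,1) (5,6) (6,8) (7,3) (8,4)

2

Same column: (3,3)–(7,3) (column 3).
Same diagonal: (7,3)–(8,4) (|7−8| = |3−4| = 1).
Total attacking pairs: 2.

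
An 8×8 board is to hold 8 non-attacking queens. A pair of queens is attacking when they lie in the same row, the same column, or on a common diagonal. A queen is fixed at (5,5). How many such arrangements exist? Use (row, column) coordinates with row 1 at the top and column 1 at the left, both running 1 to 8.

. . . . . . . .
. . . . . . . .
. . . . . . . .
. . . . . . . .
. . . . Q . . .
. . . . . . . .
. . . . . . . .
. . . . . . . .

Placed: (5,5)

Branch on row 1: col 2 → 0; col 3 → 3; col 4 → 1; col 6 → 3; col 7 → 1; col 8 → 0.
Sum: 0 + 3 + 1 + 3 + 1 + 0 = 8.

8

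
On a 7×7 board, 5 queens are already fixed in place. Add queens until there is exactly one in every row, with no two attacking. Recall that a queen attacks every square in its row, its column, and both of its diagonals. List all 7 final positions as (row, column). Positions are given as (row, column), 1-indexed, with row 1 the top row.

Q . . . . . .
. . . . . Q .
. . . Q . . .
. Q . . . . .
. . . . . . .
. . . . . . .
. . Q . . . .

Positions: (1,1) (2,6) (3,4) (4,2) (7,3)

(1,1) (2,6) (3,4) (4,2) (5,7) (6,5) (7,3)

Row 5: attacked by (1,1)→{1,5}; (2,6)→{3,6}; (3,4)→{2,4,6}; (4,2)→{1,2,3}; (7,3)→{1,3,5}. Safe: 7. Place at column 7.
Row 6: attacked by (1,1)→{1,6}; (2,6)→{2,6}; (3,4)→{1,4,7}; (4,2)→{2,4}; (5,7)→{6,7}; (7,3)→{2,3,4}. Safe: 5. Place at column 5.
Columns [1, 6, 4, 2, 7, 5, 3], r−c [0, -4, -1, 2, -2, 1, 4], r+c [2, 8, 7, 6, 12, 11, 10] are all distinct, so no two queens attack.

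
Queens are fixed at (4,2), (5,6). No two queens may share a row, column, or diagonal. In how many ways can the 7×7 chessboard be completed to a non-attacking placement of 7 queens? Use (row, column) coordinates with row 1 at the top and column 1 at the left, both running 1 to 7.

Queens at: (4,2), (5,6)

Branch on row 1: col 1 → 0; col 3 → 0; col 4 → 2; col 7 → 0.
Sum: 0 + 0 + 2 + 0 = 2.

2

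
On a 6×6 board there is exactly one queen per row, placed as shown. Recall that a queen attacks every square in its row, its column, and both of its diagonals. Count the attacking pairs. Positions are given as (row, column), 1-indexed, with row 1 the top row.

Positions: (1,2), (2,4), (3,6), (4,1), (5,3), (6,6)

Same column: (3,6)–(6,6) (column 6).
Total attacking pairs: 1.

1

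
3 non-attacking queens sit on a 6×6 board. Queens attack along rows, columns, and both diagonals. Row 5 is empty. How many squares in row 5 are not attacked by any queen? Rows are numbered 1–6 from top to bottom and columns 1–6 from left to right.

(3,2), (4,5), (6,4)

1

(3,2) attacks row 5 at column 2 and diagonals 4.
(4,5) attacks row 5 at column 5 and diagonals 4, 6.
(6,4) attacks row 5 at column 4 and diagonals 3, 5.
Attacked columns: {2, 3, 4, 5, 6}. Safe: {1}.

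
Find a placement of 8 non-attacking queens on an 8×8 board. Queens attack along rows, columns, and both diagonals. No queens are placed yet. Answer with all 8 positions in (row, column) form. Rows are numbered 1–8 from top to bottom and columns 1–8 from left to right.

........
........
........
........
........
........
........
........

Row 1: Safe: 1, 2, 3, 4, 5, 6, 7, 8. Place at column 3.
Row 2: attacked by (1,3)→{2,3,4}. Safe: 1, 5, 6, 7, 8. Place at column 6.
Row 3: attacked by (1,3)→{1,3,5}; (2,6)→{5,6,7}. Safe: 2, 4, 8. Place at column 8.
Row 4: attacked by (1,3)→{3,6}; (2,6)→{4,6,8}; (3,8)→{7,8}. Safe: 1, 2, 5. Place at column 2.
Row 5: attacked by (1,3)→{3,7}; (2,6)→{3,6}; (3,8)→{6,8}; (4,2)→{1,2,3}. Safe: 4, 5. Place at column 4.
Row 6: attacked by (1,3)→{3,8}; (2,6)→{2,6}; (3,8)→{5,8}; (4,2)→{2,4}; (5,4)→{3,4,5}. Safe: 1, 7. Place at column 1.
Row 7: attacked by (1,3)→{3}; (2,6)→{1,6}; (3,8)→{4,8}; (4,2)→{2,5}; (5,4)→{2,4,6}; (6,1)→{1,2}. Safe: 7. Place at column 7.
Row 8: attacked by (1,3)→{3}; (2,6)→{6}; (3,8)→{3,8}; (4,2)→{2,6}; (5,4)→{1,4,7}; (6,1)→{1,3}; (7,7)→{6,7,8}. Safe: 5. Place at column 5.
Columns [3, 6, 8, 2, 4, 1, 7, 5], r−c [-2, -4, -5, 2, 1, 5, 0, 3], r+c [4, 8, 11, 6, 9, 7, 14, 13] are all distinct, so no two queens attack.

(1,3) (2,6) (3,8) (4,2) (5,4) (6,1) (7,7) (8,5)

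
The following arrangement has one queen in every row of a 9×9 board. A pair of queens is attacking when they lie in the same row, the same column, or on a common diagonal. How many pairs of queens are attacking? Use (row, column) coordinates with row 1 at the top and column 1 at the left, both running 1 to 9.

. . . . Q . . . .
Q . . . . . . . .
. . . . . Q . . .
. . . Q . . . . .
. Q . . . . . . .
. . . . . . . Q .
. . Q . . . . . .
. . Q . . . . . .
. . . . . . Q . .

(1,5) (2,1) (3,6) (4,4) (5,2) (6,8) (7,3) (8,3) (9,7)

Same column: (7,3)–(8,3) (column 3).
Total attacking pairs: 1.

1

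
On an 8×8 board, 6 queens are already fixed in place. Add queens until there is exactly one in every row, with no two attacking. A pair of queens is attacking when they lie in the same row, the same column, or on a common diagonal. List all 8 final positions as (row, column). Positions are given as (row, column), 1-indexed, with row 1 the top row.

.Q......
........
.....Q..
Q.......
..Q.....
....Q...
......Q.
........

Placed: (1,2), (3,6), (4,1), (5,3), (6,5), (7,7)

Row 2: attacked by (1,2)→{1,2,3}; (3,6)→{5,6,7}; (4,1)→{1,3}; (5,3)→{3,6}; (6,5)→{1,5}; (7,7)→{2,7}. Safe: 4, 8. Place at column 8.
Row 8: attacked by (1,2)→{2}; (2,8)→{2,8}; (3,6)→{1,6}; (4,1)→{1,5}; (5,3)→{3,6}; (6,5)→{3,5,7}; (7,7)→{6,7,8}. Safe: 4. Place at column 4.
Columns [2, 8, 6, 1, 3, 5, 7, 4], r−c [-1, -6, -3, 3, 2, 1, 0, 4], r+c [3, 10, 9, 5, 8, 11, 14, 12] are all distinct, so no two queens attack.

(1,2) (2,8) (3,6) (4,1) (5,3) (6,5) (7,7) (8,4)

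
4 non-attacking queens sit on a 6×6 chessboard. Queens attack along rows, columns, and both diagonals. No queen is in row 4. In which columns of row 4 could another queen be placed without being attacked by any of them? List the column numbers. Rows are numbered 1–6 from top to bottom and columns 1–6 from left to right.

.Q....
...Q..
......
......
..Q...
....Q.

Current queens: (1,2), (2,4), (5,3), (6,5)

(1,2) attacks row 4 at column 2 and diagonals 5.
(2,4) attacks row 4 at column 4 and diagonals 2, 6.
(5,3) attacks row 4 at column 3 and diagonals 2, 4.
(6,5) attacks row 4 at column 5 and diagonals 3.
Attacked columns: {2, 3, 4, 5, 6}. Safe: {1}.

columns 1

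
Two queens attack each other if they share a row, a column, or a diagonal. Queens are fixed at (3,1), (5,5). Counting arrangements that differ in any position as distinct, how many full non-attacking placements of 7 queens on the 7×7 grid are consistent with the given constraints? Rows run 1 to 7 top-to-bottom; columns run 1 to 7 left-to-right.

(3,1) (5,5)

Branch on row 1: col 2 → 1; col 4 → 1; col 6 → 0; col 7 → 0.
Sum: 1 + 1 + 0 + 0 = 2.

2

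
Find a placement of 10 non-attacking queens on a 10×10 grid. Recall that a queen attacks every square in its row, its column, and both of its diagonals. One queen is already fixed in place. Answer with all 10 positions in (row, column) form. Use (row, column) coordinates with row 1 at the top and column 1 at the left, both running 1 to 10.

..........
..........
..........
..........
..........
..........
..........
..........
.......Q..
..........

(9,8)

Row 1: attacked by (9,8)→{8}. Safe: 1, 2, 3, 4, 5, 6, 7, 9, 10. Place at column 10.
Row 2: attacked by (1,10)→{9,10}; (9,8)→{1,8}. Safe: 2, 3, 4, 5, 6, 7. Place at column 6.
Row 3: attacked by (1,10)→{8,10}; (2,6)→{5,6,7}; (9,8)→{2,8}. Safe: 1, 3, 4, 9. Place at column 1.
Row 4: attacked by (1,10)→{7,10}; (2,6)→{4,6,8}; (3,1)→{1,2}; (9,8)→{3,8}. Safe: 5, 9. Place at column 5.
Row 5: attacked by (1,10)→{6,10}; (2,6)→{3,6,9}; (3,1)→{1,3}; (4,5)→{4,5,6}; (9,8)→{4,8}. Safe: 2, 7. Place at column 2.
Row 6: attacked by (1,10)→{5,10}; (2,6)→{2,6,10}; (3,1)→{1,4}; (4,5)→{3,5,7}; (5,2)→{1,2,3}; (9,8)→{5,8}. Safe: 9. Place at column 9.
Row 7: attacked by (1,10)→{4,10}; (2,6)→{1,6}; (3,1)→{1,5}; (4,5)→{2,5,8}; (5,2)→{2,4}; (6,9)→{8,9,10}; (9,8)→{6,8,10}. Safe: 3, 7. Place at column 7.
Row 8: attacked by (1,10)→{3,10}; (2,6)→{6}; (3,1)→{1,6}; (4,5)→{1,5,9}; (5,2)→{2,5}; (6,9)→{7,9}; (7,7)→{6,7,8}; (9,8)→{7,8,9}. Safe: 4. Place at column 4.
Row 10: attacked by (1,10)→{1,10}; (2,6)→{6}; (3,1)→{1,8}; (4,5)→{5}; (5,2)→{2,7}; (6,9)→{5,9}; (7,7)→{4,7,10}; (8,4)→{2,4,6}; (9,8)→{7,8,9}. Safe: 3. Place at column 3.
Columns [10, 6, 1, 5, 2, 9, 7, 4, 8, 3], r−c [-9, -4, 2, -1, 3, -3, 0, 4, 1, 7], r+c [11, 8, 4, 9, 7, 15, 14, 12, 17, 13] are all distinct, so no two queens attack.

(1,10) (2,6) (3,1) (4,5) (5,2) (6,9) (7,7) (8,4) (9,8) (10,3)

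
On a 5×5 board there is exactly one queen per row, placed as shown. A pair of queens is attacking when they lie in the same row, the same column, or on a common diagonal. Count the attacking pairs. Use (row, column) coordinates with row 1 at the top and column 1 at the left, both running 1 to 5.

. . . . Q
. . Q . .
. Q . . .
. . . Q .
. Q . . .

2

Same column: (3,2)–(5,2) (column 2).
Same diagonal: (2,3)–(3,2) (|2−3| = |3−2| = 1).
Total attacking pairs: 2.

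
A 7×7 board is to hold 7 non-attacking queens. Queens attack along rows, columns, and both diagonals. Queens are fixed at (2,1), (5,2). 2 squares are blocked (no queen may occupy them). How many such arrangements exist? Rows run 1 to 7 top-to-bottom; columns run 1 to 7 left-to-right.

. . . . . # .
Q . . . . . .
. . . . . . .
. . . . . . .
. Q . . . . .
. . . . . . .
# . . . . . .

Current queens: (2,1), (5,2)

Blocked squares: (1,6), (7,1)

Branch on row 1: col 3 → 1; col 4 → 1; col 5 → 1; col 7 → 0.
Sum: 1 + 1 + 1 + 0 = 3.

3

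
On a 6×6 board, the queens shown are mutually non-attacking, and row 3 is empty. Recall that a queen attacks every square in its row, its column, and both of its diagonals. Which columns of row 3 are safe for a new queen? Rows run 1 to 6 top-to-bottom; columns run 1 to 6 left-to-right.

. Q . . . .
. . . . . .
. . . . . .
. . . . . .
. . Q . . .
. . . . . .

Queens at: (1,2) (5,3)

columns 6

(1,2) attacks row 3 at column 2 and diagonals 4.
(5,3) attacks row 3 at column 3 and diagonals 1, 5.
Attacked columns: {1, 2, 3, 4, 5}. Safe: {6}.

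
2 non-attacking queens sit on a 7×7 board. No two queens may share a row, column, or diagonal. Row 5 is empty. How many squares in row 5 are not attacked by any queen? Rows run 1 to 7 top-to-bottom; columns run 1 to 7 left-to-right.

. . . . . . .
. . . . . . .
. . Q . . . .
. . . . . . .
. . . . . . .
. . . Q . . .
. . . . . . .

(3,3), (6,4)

(3,3) attacks row 5 at column 3 and diagonals 1, 5.
(6,4) attacks row 5 at column 4 and diagonals 3, 5.
Attacked columns: {1, 3, 4, 5}. Safe: {2, 6, 7}.

3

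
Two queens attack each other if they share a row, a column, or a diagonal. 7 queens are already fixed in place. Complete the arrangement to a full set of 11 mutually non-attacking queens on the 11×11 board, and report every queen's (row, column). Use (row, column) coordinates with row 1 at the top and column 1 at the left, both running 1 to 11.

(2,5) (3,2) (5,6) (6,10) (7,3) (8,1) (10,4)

(1,7) (2,5) (3,2) (4,11) (5,6) (6,10) (7,3) (8,1) (9,9) (10,4) (11,8)

Row 1: attacked by (2,5)→{4,5,6}; (3,2)→{2,4}; (5,6)→{2,6,10}; (6,10)→{5,10}; (7,3)→{3,9}; (8,1)→{1,8}; (10,4)→{4}. Safe: 7, 11. Place at column 7.
Row 4: attacked by (1,7)→{4,7,10}; (2,5)→{3,5,7}; (3,2)→{1,2,3}; (5,6)→{5,6,7}; (6,10)→{8,10}; (7,3)→{3,6}; (8,1)→{1,5}; (10,4)→{4,10}. Safe: 9, 11. Place at column 11.
Row 9: attacked by (1,7)→{7}; (2,5)→{5}; (3,2)→{2,8}; (4,11)→{6,11}; (5,6)→{2,6,10}; (6,10)→{7,10}; (7,3)→{1,3,5}; (8,1)→{1,2}; (10,4)→{3,4,5}. Safe: 9. Place at column 9.
Row 11: attacked by (1,7)→{7}; (2,5)→{5}; (3,2)→{2,10}; (4,11)→{4,11}; (5,6)→{6}; (6,10)→{5,10}; (7,3)→{3,7}; (8,1)→{1,4}; (9,9)→{7,9,11}; (10,4)→{3,4,5}. Safe: 8. Place at column 8.
Columns [7, 5, 2, 11, 6, 10, 3, 1, 9, 4, 8], r−c [-6, -3, 1, -7, -1, -4, 4, 7, 0, 6, 3], r+c [8, 7, 5, 15, 11, 16, 10, 9, 18, 14, 19] are all distinct, so no two queens attack.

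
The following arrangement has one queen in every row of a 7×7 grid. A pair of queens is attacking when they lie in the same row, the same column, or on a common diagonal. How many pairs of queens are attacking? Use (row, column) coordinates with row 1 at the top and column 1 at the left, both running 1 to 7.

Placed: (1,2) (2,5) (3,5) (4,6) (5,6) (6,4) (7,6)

Same column: (2,5)–(3,5) (column 5); (4,6)–(5,6) (column 6); (4,6)–(7,6) (column 6); (5,6)–(7,6) (column 6).
Same diagonal: (1,2)–(5,6) (|1−5| = |2−6| = 4); (3,5)–(4,6) (|3−4| = |5−6| = 1); (4,6)–(6,4) (|4−6| = |6−4| = 2).
Total attacking pairs: 7.

7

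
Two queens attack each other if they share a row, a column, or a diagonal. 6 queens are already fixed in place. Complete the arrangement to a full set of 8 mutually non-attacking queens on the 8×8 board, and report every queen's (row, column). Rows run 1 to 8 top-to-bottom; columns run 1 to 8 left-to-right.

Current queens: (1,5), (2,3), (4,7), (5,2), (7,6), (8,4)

Row 3: attacked by (1,5)→{3,5,7}; (2,3)→{2,3,4}; (4,7)→{6,7,8}; (5,2)→{2,4}; (7,6)→{2,6}; (8,4)→{4}. Safe: 1. Place at column 1.
Row 6: attacked by (1,5)→{5}; (2,3)→{3,7}; (3,1)→{1,4}; (4,7)→{5,7}; (5,2)→{1,2,3}; (7,6)→{5,6,7}; (8,4)→{2,4,6}. Safe: 8. Place at column 8.
Columns [5, 3, 1, 7, 2, 8, 6, 4], r−c [-4, -1, 2, -3, 3, -2, 1, 4], r+c [6, 5, 4, 11, 7, 14, 13, 12] are all distinct, so no two queens attack.

(1,5) (2,3) (3,1) (4,7) (5,2) (6,8) (7,6) (8,4)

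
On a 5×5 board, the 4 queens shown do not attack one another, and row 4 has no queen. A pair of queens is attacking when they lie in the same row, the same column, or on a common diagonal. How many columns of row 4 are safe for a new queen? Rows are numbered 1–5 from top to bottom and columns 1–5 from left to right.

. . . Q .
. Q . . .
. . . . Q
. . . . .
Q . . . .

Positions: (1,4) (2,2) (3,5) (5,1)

1

(1,4) attacks row 4 at column 4 and diagonals 1.
(2,2) attacks row 4 at column 2 and diagonals 4.
(3,5) attacks row 4 at column 5 and diagonals 4.
(5,1) attacks row 4 at column 1 and diagonals 2.
Attacked columns: {1, 2, 4, 5}. Safe: {3}.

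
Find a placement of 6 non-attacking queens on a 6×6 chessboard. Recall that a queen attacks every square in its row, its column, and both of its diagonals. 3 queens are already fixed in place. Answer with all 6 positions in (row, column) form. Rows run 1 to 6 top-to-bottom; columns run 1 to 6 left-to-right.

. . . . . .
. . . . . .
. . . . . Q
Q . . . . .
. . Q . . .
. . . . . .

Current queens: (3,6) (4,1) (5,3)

Row 1: attacked by (3,6)→{4,6}; (4,1)→{1,4}; (5,3)→{3}. Safe: 2, 5. Place at column 2.
Row 2: attacked by (1,2)→{1,2,3}; (3,6)→{5,6}; (4,1)→{1,3}; (5,3)→{3,6}. Safe: 4. Place at column 4.
Row 6: attacked by (1,2)→{2}; (2,4)→{4}; (3,6)→{3,6}; (4,1)→{1,3}; (5,3)→{2,3,4}. Safe: 5. Place at column 5.
Columns [2, 4, 6, 1, 3, 5], r−c [-1, -2, -3, 3, 2, 1], r+c [3, 6, 9, 5, 8, 11] are all distinct, so no two queens attack.

(1,2) (2,4) (3,6) (4,1) (5,3) (6,5)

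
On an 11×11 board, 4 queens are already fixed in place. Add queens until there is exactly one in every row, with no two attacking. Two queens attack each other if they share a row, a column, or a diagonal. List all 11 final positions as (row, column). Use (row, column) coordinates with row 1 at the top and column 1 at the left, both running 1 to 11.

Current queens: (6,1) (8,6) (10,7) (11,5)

(1,11) (2,9) (3,2) (4,4) (5,8) (6,1) (7,3) (8,6) (9,10) (10,7) (11,5)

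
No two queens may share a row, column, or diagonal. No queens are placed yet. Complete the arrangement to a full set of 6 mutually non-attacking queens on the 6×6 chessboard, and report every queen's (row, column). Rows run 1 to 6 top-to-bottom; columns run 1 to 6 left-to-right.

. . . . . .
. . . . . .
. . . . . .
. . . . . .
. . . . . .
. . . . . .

(1,5) (2,3) (3,1) (4,6) (5,4) (6,2)

Row 1: Safe: 1, 2, 3, 4, 5, 6. Place at column 5.
Row 2: attacked by (1,5)→{4,5,6}. Safe: 1, 2, 3. Place at column 3.
Row 3: attacked by (1,5)→{3,5}; (2,3)→{2,3,4}. Safe: 1, 6. Place at column 1.
Row 4: attacked by (1,5)→{2,5}; (2,3)→{1,3,5}; (3,1)→{1,2}. Safe: 4, 6. Place at column 6.
Row 5: attacked by (1,5)→{1,5}; (2,3)→{3,6}; (3,1)→{1,3}; (4,6)→{5,6}. Safe: 2, 4. Place at column 4.
Row 6: attacked by (1,5)→{5}; (2,3)→{3}; (3,1)→{1,4}; (4,6)→{4,6}; (5,4)→{3,4,5}. Safe: 2. Place at column 2.
Columns [5, 3, 1, 6, 4, 2], r−c [-4, -1, 2, -2, 1, 4], r+c [6, 5, 4, 10, 9, 8] are all distinct, so no two queens attack.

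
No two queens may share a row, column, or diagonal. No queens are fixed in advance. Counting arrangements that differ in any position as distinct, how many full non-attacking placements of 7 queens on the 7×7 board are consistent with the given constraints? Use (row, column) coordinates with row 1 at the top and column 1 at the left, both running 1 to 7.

40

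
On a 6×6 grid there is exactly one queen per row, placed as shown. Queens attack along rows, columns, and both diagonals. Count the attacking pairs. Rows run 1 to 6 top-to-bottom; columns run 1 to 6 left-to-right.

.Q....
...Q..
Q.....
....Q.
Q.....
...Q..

5

Same column: (2,4)–(6,4) (column 4); (3,1)–(5,1) (column 1).
Same diagonal: (1,2)–(4,5) (|1−4| = |2−5| = 3); (2,4)–(5,1) (|2−5| = |4−1| = 3); (3,1)–(6,4) (|3−6| = |1−4| = 3).
Total attacking pairs: 5.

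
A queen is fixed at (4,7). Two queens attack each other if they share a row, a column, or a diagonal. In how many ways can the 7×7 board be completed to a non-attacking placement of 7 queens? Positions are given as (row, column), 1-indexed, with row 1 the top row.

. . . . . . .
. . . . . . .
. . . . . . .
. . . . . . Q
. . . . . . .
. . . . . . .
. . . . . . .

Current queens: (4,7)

Branch on row 1: col 1 → 1; col 2 → 2; col 3 → 0; col 5 → 1; col 6 → 2.
Sum: 1 + 2 + 0 + 1 + 2 = 6.

6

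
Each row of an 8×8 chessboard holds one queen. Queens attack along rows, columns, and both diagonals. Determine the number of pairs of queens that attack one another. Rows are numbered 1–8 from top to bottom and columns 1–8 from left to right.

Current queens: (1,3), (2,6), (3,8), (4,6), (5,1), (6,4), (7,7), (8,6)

7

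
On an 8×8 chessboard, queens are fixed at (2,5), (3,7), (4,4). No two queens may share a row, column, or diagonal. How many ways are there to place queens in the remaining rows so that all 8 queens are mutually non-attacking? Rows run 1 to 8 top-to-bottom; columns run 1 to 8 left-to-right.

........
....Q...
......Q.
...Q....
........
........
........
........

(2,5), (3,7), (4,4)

1

Branch on row 1: col 2 → 1; col 3 → 0; col 8 → 0.
Sum: 1 + 0 + 0 = 1.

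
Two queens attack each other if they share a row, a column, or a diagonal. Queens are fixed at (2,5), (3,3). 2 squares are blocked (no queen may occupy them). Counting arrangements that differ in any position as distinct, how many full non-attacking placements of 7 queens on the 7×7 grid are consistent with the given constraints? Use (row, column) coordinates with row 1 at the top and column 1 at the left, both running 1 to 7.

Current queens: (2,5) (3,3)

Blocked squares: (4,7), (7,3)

Branch on row 1: col 2 → 1; col 7 → 1.
Sum: 1 + 1 = 2.

2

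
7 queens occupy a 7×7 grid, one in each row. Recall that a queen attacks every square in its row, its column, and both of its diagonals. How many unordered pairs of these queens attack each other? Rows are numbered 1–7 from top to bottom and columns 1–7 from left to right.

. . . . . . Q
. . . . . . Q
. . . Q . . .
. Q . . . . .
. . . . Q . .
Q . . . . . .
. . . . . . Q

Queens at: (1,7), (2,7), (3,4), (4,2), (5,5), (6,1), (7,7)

5

Same column: (1,7)–(2,7) (column 7); (1,7)–(7,7) (column 7); (2,7)–(7,7) (column 7).
Same diagonal: (3,4)–(6,1) (|3−6| = |4−1| = 3); (5,5)–(7,7) (|5−7| = |5−7| = 2).
Total attacking pairs: 5.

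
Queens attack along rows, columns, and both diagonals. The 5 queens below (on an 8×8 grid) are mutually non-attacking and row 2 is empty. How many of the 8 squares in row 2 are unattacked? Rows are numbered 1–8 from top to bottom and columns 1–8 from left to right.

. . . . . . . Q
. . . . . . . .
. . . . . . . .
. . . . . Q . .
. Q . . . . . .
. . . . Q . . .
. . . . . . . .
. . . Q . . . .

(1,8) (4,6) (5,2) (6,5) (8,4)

(1,8) attacks row 2 at column 8 and diagonals 7.
(4,6) attacks row 2 at column 6 and diagonals 4, 8.
(5,2) attacks row 2 at column 2 and diagonals 5.
(6,5) attacks row 2 at column 5 and diagonals 1.
(8,4) attacks row 2 at column 4.
Attacked columns: {1, 2, 4, 5, 6, 7, 8}. Safe: {3}.

1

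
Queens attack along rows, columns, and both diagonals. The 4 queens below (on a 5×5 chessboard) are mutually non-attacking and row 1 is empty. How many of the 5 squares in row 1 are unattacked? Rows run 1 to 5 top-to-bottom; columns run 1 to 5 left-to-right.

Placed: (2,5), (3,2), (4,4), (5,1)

1

(2,5) attacks row 1 at column 5 and diagonals 4.
(3,2) attacks row 1 at column 2 and diagonals 4.
(4,4) attacks row 1 at column 4 and diagonals 1.
(5,1) attacks row 1 at column 1 and diagonals 5.
Attacked columns: {1, 2, 4, 5}. Safe: {3}.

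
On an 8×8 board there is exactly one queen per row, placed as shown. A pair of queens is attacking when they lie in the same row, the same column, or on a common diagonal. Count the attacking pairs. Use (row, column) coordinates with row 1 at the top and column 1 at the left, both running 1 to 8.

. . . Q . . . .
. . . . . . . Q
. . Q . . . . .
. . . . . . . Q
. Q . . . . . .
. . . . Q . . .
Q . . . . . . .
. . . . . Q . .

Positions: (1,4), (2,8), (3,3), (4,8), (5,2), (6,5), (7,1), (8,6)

1

Same column: (2,8)–(4,8) (column 8).
Total attacking pairs: 1.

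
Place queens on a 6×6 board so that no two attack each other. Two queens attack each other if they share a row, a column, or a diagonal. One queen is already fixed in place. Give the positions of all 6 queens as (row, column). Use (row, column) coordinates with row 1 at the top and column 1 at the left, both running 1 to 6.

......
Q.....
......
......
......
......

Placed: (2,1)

(1,4) (2,1) (3,5) (4,2) (5,6) (6,3)

Row 1: attacked by (2,1)→{1,2}. Safe: 3, 4, 5, 6. Place at column 4.
Row 3: attacked by (1,4)→{2,4,6}; (2,1)→{1,2}. Safe: 3, 5. Place at column 5.
Row 4: attacked by (1,4)→{1,4}; (2,1)→{1,3}; (3,5)→{4,5,6}. Safe: 2. Place at column 2.
Row 5: attacked by (1,4)→{4}; (2,1)→{1,4}; (3,5)→{3,5}; (4,2)→{1,2,3}. Safe: 6. Place at column 6.
Row 6: attacked by (1,4)→{4}; (2,1)→{1,5}; (3,5)→{2,5}; (4,2)→{2,4}; (5,6)→{5,6}. Safe: 3. Place at column 3.
Columns [4, 1, 5, 2, 6, 3], r−c [-3, 1, -2, 2, -1, 3], r+c [5, 3, 8, 6, 11, 9] are all distinct, so no two queens attack.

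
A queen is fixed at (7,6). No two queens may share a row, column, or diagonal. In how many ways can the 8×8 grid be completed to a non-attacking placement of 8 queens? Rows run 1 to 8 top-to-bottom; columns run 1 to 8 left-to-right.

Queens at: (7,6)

Branch on row 1: col 1 → 1; col 2 → 3; col 3 → 0; col 4 → 3; col 5 → 6; col 7 → 1; col 8 → 0.
Sum: 1 + 3 + 0 + 3 + 6 + 1 + 0 = 14.

14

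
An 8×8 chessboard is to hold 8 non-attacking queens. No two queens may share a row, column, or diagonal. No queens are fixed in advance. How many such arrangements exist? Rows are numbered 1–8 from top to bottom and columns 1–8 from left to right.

Branch on row 1: col 1 → 4; col 2 → 8; col 3 → 16; col 4 → 18; col 5 → 18; col 6 → 16; col 7 → 8; col 8 → 4.
Sum: 4 + 8 + 16 + 18 + 18 + 16 + 8 + 4 = 92.
(This is the classic 8-queens count.)

92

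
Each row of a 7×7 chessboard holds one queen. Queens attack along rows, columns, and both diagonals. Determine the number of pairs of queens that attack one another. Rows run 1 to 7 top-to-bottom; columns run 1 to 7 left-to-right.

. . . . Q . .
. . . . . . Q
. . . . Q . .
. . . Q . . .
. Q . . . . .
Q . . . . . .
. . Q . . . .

3

Same column: (1,5)–(3,5) (column 5).
Same diagonal: (3,5)–(4,4) (|3−4| = |5−4| = 1); (5,2)–(6,1) (|5−6| = |2−1| = 1).
Total attacking pairs: 3.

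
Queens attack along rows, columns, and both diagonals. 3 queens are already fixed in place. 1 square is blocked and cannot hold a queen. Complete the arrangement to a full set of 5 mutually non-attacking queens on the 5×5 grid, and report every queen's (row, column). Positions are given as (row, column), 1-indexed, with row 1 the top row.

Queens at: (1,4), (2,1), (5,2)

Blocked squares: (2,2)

(1,4) (2,1) (3,3) (4,5) (5,2)

Row 3: attacked by (1,4)→{2,4}; (2,1)→{1,2}; (5,2)→{2,4}. Safe: 3, 5. Place at column 3.
Row 4: attacked by (1,4)→{1,4}; (2,1)→{1,3}; (3,3)→{2,3,4}; (5,2)→{1,2,3}. Safe: 5. Place at column 5.
Columns [4, 1, 3, 5, 2], r−c [-3, 1, 0, -1, 3], r+c [5, 3, 6, 9, 7] are all distinct, so no two queens attack.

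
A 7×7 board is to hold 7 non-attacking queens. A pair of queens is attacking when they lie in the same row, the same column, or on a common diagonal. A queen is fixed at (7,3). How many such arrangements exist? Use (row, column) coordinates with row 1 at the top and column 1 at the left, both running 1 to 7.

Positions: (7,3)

Branch on row 1: col 1 → 1; col 2 → 0; col 4 → 1; col 5 → 2; col 6 → 1; col 7 → 1.
Sum: 1 + 0 + 1 + 2 + 1 + 1 = 6.

6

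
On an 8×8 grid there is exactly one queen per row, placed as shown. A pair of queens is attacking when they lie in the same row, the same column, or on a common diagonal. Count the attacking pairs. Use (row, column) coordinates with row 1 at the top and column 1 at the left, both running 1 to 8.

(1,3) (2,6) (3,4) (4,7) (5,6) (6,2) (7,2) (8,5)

5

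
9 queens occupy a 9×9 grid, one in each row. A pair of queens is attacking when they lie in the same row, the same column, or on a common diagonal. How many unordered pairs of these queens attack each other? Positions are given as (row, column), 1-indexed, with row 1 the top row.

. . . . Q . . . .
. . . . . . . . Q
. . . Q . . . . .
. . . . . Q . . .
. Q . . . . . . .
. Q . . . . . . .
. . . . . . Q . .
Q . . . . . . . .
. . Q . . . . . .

Same column: (5,2)–(6,2) (column 2).
Same diagonal: (3,4)–(5,2) (|3−5| = |4−2| = 2).
Total attacking pairs: 2.

2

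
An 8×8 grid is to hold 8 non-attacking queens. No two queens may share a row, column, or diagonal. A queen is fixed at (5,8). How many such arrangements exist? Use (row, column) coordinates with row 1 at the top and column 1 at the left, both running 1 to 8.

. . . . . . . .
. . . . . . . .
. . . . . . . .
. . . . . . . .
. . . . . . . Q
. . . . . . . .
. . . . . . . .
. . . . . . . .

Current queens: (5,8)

18

Branch on row 1: col 1 → 1; col 2 → 1; col 3 → 4; col 5 → 5; col 6 → 4; col 7 → 3.
Sum: 1 + 1 + 4 + 5 + 4 + 3 = 18.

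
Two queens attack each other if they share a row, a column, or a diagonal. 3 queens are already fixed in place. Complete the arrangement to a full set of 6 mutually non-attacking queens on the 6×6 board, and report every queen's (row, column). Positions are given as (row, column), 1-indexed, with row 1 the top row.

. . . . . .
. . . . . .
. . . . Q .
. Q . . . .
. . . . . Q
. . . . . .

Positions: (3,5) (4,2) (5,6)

(1,4) (2,1) (3,5) (4,2) (5,6) (6,3)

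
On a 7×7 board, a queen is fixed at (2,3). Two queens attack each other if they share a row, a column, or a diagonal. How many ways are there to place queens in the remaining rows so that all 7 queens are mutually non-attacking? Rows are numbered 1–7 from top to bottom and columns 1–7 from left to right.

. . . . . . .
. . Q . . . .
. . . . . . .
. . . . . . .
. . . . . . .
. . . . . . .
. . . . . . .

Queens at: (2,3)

Branch on row 1: col 1 → 1; col 5 → 1; col 6 → 3; col 7 → 1.
Sum: 1 + 1 + 3 + 1 = 6.

6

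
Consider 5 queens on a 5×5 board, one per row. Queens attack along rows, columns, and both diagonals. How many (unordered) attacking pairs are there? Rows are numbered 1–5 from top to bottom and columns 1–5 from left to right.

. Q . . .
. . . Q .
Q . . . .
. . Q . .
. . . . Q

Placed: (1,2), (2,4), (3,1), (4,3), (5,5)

All columns are distinct and no two queens satisfy |Δrow| = |Δcol|, so no pair attacks.

0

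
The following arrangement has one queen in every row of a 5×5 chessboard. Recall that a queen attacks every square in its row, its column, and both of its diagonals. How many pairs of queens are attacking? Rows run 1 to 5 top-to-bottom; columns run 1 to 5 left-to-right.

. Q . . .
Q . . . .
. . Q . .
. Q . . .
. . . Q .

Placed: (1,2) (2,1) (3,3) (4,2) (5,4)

4

Same column: (1,2)–(4,2) (column 2).
Same diagonal: (1,2)–(2,1) (|1−2| = |2−1| = 1); (2,1)–(5,4) (|2−5| = |1−4| = 3); (3,3)–(4,2) (|3−4| = |3−2| = 1).
Total attacking pairs: 4.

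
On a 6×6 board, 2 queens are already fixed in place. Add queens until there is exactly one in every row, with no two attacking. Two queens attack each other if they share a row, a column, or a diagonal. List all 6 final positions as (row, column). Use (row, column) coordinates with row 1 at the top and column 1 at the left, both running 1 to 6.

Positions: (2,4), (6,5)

(1,2) (2,4) (3,6) (4,1) (5,3) (6,5)

Row 1: attacked by (2,4)→{3,4,5}; (6,5)→{5}. Safe: 1, 2, 6. Place at column 2.
Row 3: attacked by (1,2)→{2,4}; (2,4)→{3,4,5}; (6,5)→{2,5}. Safe: 1, 6. Place at column 6.
Row 4: attacked by (1,2)→{2,5}; (2,4)→{2,4,6}; (3,6)→{5,6}; (6,5)→{3,5}. Safe: 1. Place at column 1.
Row 5: attacked by (1,2)→{2,6}; (2,4)→{1,4}; (3,6)→{4,6}; (4,1)→{1,2}; (6,5)→{4,5,6}. Safe: 3. Place at column 3.
Columns [2, 4, 6, 1, 3, 5], r−c [-1, -2, -3, 3, 2, 1], r+c [3, 6, 9, 5, 8, 11] are all distinct, so no two queens attack.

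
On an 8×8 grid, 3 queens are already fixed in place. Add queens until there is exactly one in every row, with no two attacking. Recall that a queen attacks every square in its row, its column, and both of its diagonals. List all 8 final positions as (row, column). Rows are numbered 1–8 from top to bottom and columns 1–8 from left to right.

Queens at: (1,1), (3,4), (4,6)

(1,1) (2,7) (3,4) (4,6) (5,8) (6,2) (7,5) (8,3)

Row 2: attacked by (1,1)→{1,2}; (3,4)→{3,4,5}; (4,6)→{4,6,8}. Safe: 7. Place at column 7.
Row 5: attacked by (1,1)→{1,5}; (2,7)→{4,7}; (3,4)→{2,4,6}; (4,6)→{5,6,7}. Safe: 3, 8. Place at column 8.
Row 6: attacked by (1,1)→{1,6}; (2,7)→{3,7}; (3,4)→{1,4,7}; (4,6)→{4,6,8}; (5,8)→{7,8}. Safe: 2, 5. Place at column 2.
Row 7: attacked by (1,1)→{1,7}; (2,7)→{2,7}; (3,4)→{4,8}; (4,6)→{3,6}; (5,8)→{6,8}; (6,2)→{1,2,3}. Safe: 5. Place at column 5.
Row 8: attacked by (1,1)→{1,8}; (2,7)→{1,7}; (3,4)→{4}; (4,6)→{2,6}; (5,8)→{5,8}; (6,2)→{2,4}; (7,5)→{4,5,6}. Safe: 3. Place at column 3.
Columns [1, 7, 4, 6, 8, 2, 5, 3], r−c [0, -5, -1, -2, -3, 4, 2, 5], r+c [2, 9, 7, 10, 13, 8, 12, 11] are all distinct, so no two queens attack.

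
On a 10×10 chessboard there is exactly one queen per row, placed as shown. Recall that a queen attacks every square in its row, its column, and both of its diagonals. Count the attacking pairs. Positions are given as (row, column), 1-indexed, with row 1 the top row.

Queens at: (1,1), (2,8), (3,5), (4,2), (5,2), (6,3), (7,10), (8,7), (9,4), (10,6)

2

Same column: (4,2)–(5,2) (column 2).
Same diagonal: (5,2)–(6,3) (|5−6| = |2−3| = 1).
Total attacking pairs: 2.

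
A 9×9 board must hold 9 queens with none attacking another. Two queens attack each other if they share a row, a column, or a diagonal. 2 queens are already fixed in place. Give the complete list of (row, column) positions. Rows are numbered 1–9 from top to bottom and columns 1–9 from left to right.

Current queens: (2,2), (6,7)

Row 1: attacked by (2,2)→{1,2,3}; (6,7)→{2,7}. Safe: 4, 5, 6, 8, 9. Place at column 5.
Row 3: attacked by (1,5)→{3,5,7}; (2,2)→{1,2,3}; (6,7)→{4,7}. Safe: 6, 8, 9. Place at column 6.
Row 4: attacked by (1,5)→{2,5,8}; (2,2)→{2,4}; (3,6)→{5,6,7}; (6,7)→{5,7,9}. Safe: 1, 3. Place at column 1.
Row 5: attacked by (1,5)→{1,5,9}; (2,2)→{2,5}; (3,6)→{4,6,8}; (4,1)→{1,2}; (6,7)→{6,7,8}. Safe: 3. Place at column 3.
Row 7: attacked by (1,5)→{5}; (2,2)→{2,7}; (3,6)→{2,6}; (4,1)→{1,4}; (5,3)→{1,3,5}; (6,7)→{6,7,8}. Safe: 9. Place at column 9.
Row 8: attacked by (1,5)→{5}; (2,2)→{2,8}; (3,6)→{1,6}; (4,1)→{1,5}; (5,3)→{3,6}; (6,7)→{5,7,9}; (7,9)→{8,9}. Safe: 4. Place at column 4.
Row 9: attacked by (1,5)→{5}; (2,2)→{2,9}; (3,6)→{6}; (4,1)→{1,6}; (5,3)→{3,7}; (6,7)→{4,7}; (7,9)→{7,9}; (8,4)→{3,4,5}. Safe: 8. Place at column 8.
Columns [5, 2, 6, 1, 3, 7, 9, 4, 8], r−c [-4, 0, -3, 3, 2, -1, -2, 4, 1], r+c [6, 4, 9, 5, 8, 13, 16, 12, 17] are all distinct, so no two queens attack.

(1,5) (2,2) (3,6) (4,1) (5,3) (6,7) (7,9) (8,4) (9,8)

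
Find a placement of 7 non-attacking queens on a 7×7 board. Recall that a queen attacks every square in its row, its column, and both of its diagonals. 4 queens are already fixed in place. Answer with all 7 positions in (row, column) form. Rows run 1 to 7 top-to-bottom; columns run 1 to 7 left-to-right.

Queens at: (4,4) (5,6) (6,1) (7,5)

Row 1: attacked by (4,4)→{1,4,7}; (5,6)→{2,6}; (6,1)→{1,6}; (7,5)→{5}. Safe: 3. Place at column 3.
Row 2: attacked by (1,3)→{2,3,4}; (4,4)→{2,4,6}; (5,6)→{3,6}; (6,1)→{1,5}; (7,5)→{5}. Safe: 7. Place at column 7.
Row 3: attacked by (1,3)→{1,3,5}; (2,7)→{6,7}; (4,4)→{3,4,5}; (5,6)→{4,6}; (6,1)→{1,4}; (7,5)→{1,5}. Safe: 2. Place at column 2.
Columns [3, 7, 2, 4, 6, 1, 5], r−c [-2, -5, 1, 0, -1, 5, 2], r+c [4, 9, 5, 8, 11, 7, 12] are all distinct, so no two queens attack.

(1,3) (2,7) (3,2) (4,4) (5,6) (6,1) (7,5)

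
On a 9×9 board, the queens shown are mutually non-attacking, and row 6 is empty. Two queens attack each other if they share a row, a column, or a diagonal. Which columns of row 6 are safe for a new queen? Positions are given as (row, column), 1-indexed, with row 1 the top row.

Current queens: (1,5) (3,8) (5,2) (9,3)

(1,5) attacks row 6 at column 5.
(3,8) attacks row 6 at column 8 and diagonals 5.
(5,2) attacks row 6 at column 2 and diagonals 1, 3.
(9,3) attacks row 6 at column 3 and diagonals 6.
Attacked columns: {1, 2, 3, 5, 6, 8}. Safe: {4, 7, 9}.

columns 4, 7, 9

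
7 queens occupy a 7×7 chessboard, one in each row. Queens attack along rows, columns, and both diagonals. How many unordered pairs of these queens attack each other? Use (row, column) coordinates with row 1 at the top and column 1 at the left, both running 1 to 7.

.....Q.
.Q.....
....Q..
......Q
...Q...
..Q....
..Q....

Same column: (6,3)–(7,3) (column 3).
Same diagonal: (5,4)–(6,3) (|5−6| = |4−3| = 1).
Total attacking pairs: 2.

2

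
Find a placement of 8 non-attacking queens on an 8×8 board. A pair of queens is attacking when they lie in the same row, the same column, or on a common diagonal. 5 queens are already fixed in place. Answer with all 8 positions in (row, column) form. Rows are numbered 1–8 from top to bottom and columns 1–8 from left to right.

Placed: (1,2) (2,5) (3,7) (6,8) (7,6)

Row 4: attacked by (1,2)→{2,5}; (2,5)→{3,5,7}; (3,7)→{6,7,8}; (6,8)→{6,8}; (7,6)→{3,6}. Safe: 1, 4. Place at column 1.
Row 5: attacked by (1,2)→{2,6}; (2,5)→{2,5,8}; (3,7)→{5,7}; (4,1)→{1,2}; (6,8)→{7,8}; (7,6)→{4,6,8}. Safe: 3. Place at column 3.
Row 8: attacked by (1,2)→{2}; (2,5)→{5}; (3,7)→{2,7}; (4,1)→{1,5}; (5,3)→{3,6}; (6,8)→{6,8}; (7,6)→{5,6,7}. Safe: 4. Place at column 4.
Columns [2, 5, 7, 1, 3, 8, 6, 4], r−c [-1, -3, -4, 3, 2, -2, 1, 4], r+c [3, 7, 10, 5, 8, 14, 13, 12] are all distinct, so no two queens attack.

(1,2) (2,5) (3,7) (4,1) (5,3) (6,8) (7,6) (8,4)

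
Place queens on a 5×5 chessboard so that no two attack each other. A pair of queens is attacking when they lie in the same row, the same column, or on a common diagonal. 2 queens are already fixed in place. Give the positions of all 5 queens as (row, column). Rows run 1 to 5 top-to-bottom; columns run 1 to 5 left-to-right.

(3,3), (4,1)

(1,2) (2,5) (3,3) (4,1) (5,4)

Row 1: attacked by (3,3)→{1,3,5}; (4,1)→{1,4}. Safe: 2. Place at column 2.
Row 2: attacked by (1,2)→{1,2,3}; (3,3)→{2,3,4}; (4,1)→{1,3}. Safe: 5. Place at column 5.
Row 5: attacked by (1,2)→{2}; (2,5)→{2,5}; (3,3)→{1,3,5}; (4,1)→{1,2}. Safe: 4. Place at column 4.
Columns [2, 5, 3, 1, 4], r−c [-1, -3, 0, 3, 1], r+c [3, 7, 6, 5, 9] are all distinct, so no two queens attack.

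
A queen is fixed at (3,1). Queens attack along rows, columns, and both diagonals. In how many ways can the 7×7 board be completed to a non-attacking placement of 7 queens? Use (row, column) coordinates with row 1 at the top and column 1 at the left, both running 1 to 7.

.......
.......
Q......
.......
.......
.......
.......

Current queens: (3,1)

6

Branch on row 1: col 2 → 2; col 4 → 1; col 5 → 1; col 6 → 1; col 7 → 1.
Sum: 2 + 1 + 1 + 1 + 1 = 6.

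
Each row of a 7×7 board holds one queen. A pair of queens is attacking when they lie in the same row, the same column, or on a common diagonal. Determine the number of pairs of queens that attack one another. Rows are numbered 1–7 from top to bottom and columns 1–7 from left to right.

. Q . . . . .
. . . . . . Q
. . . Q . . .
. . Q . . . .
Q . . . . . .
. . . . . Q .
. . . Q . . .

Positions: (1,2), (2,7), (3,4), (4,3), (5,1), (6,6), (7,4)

3

Same column: (3,4)–(7,4) (column 4).
Same diagonal: (1,2)–(3,4) (|1−3| = |2−4| = 2); (3,4)–(4,3) (|3−4| = |4−3| = 1).
Total attacking pairs: 3.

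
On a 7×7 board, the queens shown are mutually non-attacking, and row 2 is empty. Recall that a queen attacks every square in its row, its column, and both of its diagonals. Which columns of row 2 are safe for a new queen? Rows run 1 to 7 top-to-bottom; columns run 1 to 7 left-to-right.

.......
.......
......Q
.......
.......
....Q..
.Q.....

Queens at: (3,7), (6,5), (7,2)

columns 3, 4

(3,7) attacks row 2 at column 7 and diagonals 6.
(6,5) attacks row 2 at column 5 and diagonals 1.
(7,2) attacks row 2 at column 2 and diagonals 7.
Attacked columns: {1, 2, 5, 6, 7}. Safe: {3, 4}.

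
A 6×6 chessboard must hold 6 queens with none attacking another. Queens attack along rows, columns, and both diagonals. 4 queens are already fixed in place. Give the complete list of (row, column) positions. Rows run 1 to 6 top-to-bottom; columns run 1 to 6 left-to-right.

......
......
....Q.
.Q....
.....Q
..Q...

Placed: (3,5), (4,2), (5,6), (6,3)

Row 1: attacked by (3,5)→{3,5}; (4,2)→{2,5}; (5,6)→{2,6}; (6,3)→{3}. Safe: 1, 4. Place at column 4.
Row 2: attacked by (1,4)→{3,4,5}; (3,5)→{4,5,6}; (4,2)→{2,4}; (5,6)→{3,6}; (6,3)→{3}. Safe: 1. Place at column 1.
Columns [4, 1, 5, 2, 6, 3], r−c [-3, 1, -2, 2, -1, 3], r+c [5, 3, 8, 6, 11, 9] are all distinct, so no two queens attack.

(1,4) (2,1) (3,5) (4,2) (5,6) (6,3)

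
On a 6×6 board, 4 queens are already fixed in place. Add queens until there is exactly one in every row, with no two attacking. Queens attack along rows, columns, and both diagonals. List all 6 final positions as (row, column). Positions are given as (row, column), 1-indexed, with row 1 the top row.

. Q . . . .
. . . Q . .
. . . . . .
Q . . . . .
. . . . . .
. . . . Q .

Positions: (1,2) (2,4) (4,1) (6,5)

Row 3: attacked by (1,2)→{2,4}; (2,4)→{3,4,5}; (4,1)→{1,2}; (6,5)→{2,5}. Safe: 6. Place at column 6.
Row 5: attacked by (1,2)→{2,6}; (2,4)→{1,4}; (3,6)→{4,6}; (4,1)→{1,2}; (6,5)→{4,5,6}. Safe: 3. Place at column 3.
Columns [2, 4, 6, 1, 3, 5], r−c [-1, -2, -3, 3, 2, 1], r+c [3, 6, 9, 5, 8, 11] are all distinct, so no two queens attack.

(1,2) (2,4) (3,6) (4,1) (5,3) (6,5)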